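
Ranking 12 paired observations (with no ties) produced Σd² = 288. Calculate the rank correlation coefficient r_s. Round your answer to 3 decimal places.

ρ = 1 − 6Σd² / [n(n²−1)] = 1 − 6×288 / (12×143)
  = 1 − 1728/1716 = 1 − 1.0070 ≈ -0.007

-0.007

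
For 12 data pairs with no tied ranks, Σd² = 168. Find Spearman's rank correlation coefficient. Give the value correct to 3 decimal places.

0.413

ρ = 1 − 6Σd² / [n(n²−1)] = 1 − 6×168 / (12×143)
  = 1 − 1008/1716 = 1 − 0.5874 ≈ 0.413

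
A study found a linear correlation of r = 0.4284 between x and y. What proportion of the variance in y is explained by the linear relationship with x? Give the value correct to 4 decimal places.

r² = (0.4284)² = 0.1835

0.1835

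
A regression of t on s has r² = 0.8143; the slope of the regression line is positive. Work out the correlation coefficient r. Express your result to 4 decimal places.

|r| = √0.8143 = 0.9024
The association is positive, so r = 0.9024.

0.9024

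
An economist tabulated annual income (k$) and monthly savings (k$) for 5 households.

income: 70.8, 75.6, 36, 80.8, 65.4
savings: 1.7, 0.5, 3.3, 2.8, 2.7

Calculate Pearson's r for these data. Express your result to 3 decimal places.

n = 5, Σx = 328.6, Σy = 11, Σx² = 22829.8, Σy² = 29.16, Σxy = 679.78
nΣxy − ΣxΣy = 3398.9 − 3614.6 = -215.7
nΣx² − (Σx)² = 114149 − 107977.96 = 6171.04; nΣy² − (Σy)² = 145.8 − 121 = 24.8
r = -215.7 / √(6171.04 × 24.8) = -215.7 / 391.2056 ≈ -0.551

-0.551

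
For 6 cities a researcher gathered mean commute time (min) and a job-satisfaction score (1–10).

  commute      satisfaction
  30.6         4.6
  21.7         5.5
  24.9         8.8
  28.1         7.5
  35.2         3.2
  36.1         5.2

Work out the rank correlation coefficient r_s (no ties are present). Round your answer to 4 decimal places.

Rank commute: 4, 1, 2, 3, 5, 6
Rank satisfaction: 2, 4, 6, 5, 1, 3
d = rank(commute) − rank(satisfaction): 2, -3, -4, -2, 4, 3; Σd² = 58
ρ = 1 − 6Σd² / [n(n²−1)] = 1 − 6×58 / (6×35) = 1 − 348/210 ≈ -0.6571

-0.6571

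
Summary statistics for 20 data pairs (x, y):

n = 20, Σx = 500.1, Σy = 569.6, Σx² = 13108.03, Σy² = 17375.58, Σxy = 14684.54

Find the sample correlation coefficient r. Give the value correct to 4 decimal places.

r = (nΣxy − ΣxΣy) / √[(nΣx² − (Σx)²)(nΣy² − (Σy)²)]
Numerator: 20×14684.54 − 500.1×569.6 = 8833.84
Denominator: √[(262160.6 − 250100.01)(347511.6 − 324444.16)] = √[12060.59 × 23067.44] = 16679.5365
r = 8833.84 / 16679.5365 ≈ 0.5296

0.5296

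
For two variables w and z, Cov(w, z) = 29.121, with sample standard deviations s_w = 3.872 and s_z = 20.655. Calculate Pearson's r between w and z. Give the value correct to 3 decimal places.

r = Cov(w,z) / (s_w · s_z) = 29.121 / (3.872 × 20.655)
  = 29.121 / 79.9762 ≈ 0.364

0.364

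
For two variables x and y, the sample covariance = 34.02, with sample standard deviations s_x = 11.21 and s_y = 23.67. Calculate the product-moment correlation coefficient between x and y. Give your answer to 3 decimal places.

0.128

r = Cov(x,y) / (s_x · s_y) = 34.02 / (11.21 × 23.67)
  = 34.02 / 265.3407 ≈ 0.128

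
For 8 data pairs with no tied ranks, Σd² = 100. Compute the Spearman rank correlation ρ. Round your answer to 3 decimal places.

ρ = 1 − 6Σd² / [n(n²−1)] = 1 − 6×100 / (8×63)
  = 1 − 600/504 = 1 − 1.1905 ≈ -0.190

-0.190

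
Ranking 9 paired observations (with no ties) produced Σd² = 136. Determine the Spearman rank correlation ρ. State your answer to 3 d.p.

ρ = 1 − 6Σd² / [n(n²−1)] = 1 − 6×136 / (9×80)
  = 1 − 816/720 = 1 − 1.1333 ≈ -0.133

-0.133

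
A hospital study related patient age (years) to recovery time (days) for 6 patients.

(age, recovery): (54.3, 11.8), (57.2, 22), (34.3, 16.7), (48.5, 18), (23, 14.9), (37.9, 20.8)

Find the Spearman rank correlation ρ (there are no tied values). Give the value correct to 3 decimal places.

Rank age: 5, 6, 2, 4, 1, 3
Rank recovery: 1, 6, 3, 4, 2, 5
d = rank(age) − rank(recovery): 4, 0, -1, 0, -1, -2; Σd² = 22
ρ = 1 − 6Σd² / [n(n²−1)] = 1 − 6×22 / (6×35) = 1 − 132/210 ≈ 0.371

0.371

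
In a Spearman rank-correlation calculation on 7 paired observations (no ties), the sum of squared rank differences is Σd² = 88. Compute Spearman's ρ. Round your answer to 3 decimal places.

ρ = 1 − 6Σd² / [n(n²−1)] = 1 − 6×88 / (7×48)
  = 1 − 528/336 = 1 − 1.5714 ≈ -0.571

-0.571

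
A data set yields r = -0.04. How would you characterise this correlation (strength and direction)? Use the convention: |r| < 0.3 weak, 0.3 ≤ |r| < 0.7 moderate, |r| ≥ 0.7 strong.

weak negative

r = -0.04 < 0 so the relationship is negative.
|r| = 0.04, which falls in the weak range.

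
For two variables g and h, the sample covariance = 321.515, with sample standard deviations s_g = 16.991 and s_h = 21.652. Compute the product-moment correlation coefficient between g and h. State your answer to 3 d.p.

0.874

r = Cov(g,h) / (s_g · s_h) = 321.515 / (16.991 × 21.652)
  = 321.515 / 367.8891 ≈ 0.874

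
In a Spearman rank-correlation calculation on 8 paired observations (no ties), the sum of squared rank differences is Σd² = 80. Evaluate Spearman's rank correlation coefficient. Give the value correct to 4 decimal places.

ρ = 1 − 6Σd² / [n(n²−1)] = 1 − 6×80 / (8×63)
  = 1 − 480/504 = 1 − 0.95238 ≈ 0.0476

0.0476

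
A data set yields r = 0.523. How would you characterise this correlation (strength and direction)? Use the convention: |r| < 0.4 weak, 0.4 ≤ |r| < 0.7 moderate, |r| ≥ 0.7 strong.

r = 0.523 > 0 so the relationship is positive.
|r| = 0.523, which falls in the moderate range.

moderate positive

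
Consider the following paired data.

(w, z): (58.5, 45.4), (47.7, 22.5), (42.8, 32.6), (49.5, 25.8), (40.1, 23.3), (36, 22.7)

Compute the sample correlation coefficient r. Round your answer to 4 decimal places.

n = 6, Σw = 274.6, Σz = 172.3, Σw² = 12883.64, Σz² = 5353.99, Σwz = 8153.06
nΣwz − ΣwΣz = 48918.36 − 47313.58 = 1604.78
nΣw² − (Σw)² = 77301.84 − 75405.16 = 1896.68; nΣz² − (Σz)² = 32123.94 − 29687.29 = 2436.65
r = 1604.78 / √(1896.68 × 2436.65) = 1604.78 / 2149.7780 ≈ 0.7465

0.7465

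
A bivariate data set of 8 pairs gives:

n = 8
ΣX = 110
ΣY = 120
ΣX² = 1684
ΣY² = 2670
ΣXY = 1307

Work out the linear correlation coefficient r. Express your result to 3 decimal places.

r = (nΣXY − ΣXΣY) / √[(nΣX² − (ΣX)²)(nΣY² − (ΣY)²)]
Numerator: 8×1307 − 110×120 = -2744
Denominator: √[(13472 − 12100)(21360 − 14400)] = √[1372 × 6960] = 3090.1650
r = -2744 / 3090.1650 ≈ -0.888

-0.888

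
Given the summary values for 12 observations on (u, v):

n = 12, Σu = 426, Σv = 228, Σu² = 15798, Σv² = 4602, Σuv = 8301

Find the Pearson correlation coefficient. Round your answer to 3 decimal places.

0.485

r = (nΣuv − ΣuΣv) / √[(nΣu² − (Σu)²)(nΣv² − (Σv)²)]
Numerator: 12×8301 − 426×228 = 2484
Denominator: √[(189576 − 181476)(55224 − 51984)] = √[8100 × 3240] = 5122.8898
r = 2484 / 5122.8898 ≈ 0.485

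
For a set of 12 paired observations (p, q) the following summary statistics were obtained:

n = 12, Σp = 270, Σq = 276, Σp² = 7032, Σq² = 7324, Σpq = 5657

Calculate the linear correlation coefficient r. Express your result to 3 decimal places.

r = (nΣpq − ΣpΣq) / √[(nΣp² − (Σp)²)(nΣq² − (Σq)²)]
Numerator: 12×5657 − 270×276 = -6636
Denominator: √[(84384 − 72900)(87888 − 76176)] = √[11484 × 11712] = 11597.4397
r = -6636 / 11597.4397 ≈ -0.572

-0.572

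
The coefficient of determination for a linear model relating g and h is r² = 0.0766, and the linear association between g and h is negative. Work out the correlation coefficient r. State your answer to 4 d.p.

|r| = √0.0766 = 0.2768
The association is negative, so r = −0.2768.

-0.2768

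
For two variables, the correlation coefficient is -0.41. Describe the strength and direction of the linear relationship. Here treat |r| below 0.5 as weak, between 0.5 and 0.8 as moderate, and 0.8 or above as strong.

r = -0.41 < 0 so the relationship is negative.
|r| = 0.41, which falls in the weak range.

weak negative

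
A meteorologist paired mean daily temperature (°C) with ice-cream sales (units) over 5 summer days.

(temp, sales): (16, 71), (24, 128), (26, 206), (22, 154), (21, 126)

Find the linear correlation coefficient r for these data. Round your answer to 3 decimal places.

n = 5, Σx = 109, Σy = 685, Σx² = 2433, Σy² = 103453, Σxy = 15598
nΣxy − ΣxΣy = 77990 − 74665 = 3325
nΣx² − (Σx)² = 12165 − 11881 = 284; nΣy² − (Σy)² = 517265 − 469225 = 48040
r = 3325 / √(284 × 48040) = 3325 / 3693.6919 ≈ 0.900

0.900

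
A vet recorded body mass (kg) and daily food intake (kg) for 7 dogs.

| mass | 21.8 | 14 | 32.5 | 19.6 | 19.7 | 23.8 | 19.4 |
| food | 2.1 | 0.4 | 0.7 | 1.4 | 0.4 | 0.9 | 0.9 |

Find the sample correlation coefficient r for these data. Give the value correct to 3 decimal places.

n = 7, Σx = 150.8, Σy = 6.8, Σx² = 3442.54, Σy² = 8.8, Σxy = 148.33
nΣxy − ΣxΣy = 1038.31 − 1025.44 = 12.87
nΣx² − (Σx)² = 24097.78 − 22740.64 = 1357.14; nΣy² − (Σy)² = 61.6 − 46.24 = 15.36
r = 12.87 / √(1357.14 × 15.36) = 12.87 / 144.3803 ≈ 0.089

0.089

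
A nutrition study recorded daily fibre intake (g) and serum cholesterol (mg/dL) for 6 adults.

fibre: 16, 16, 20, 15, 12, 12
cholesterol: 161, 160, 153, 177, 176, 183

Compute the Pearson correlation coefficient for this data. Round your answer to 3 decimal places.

-0.895

n = 6, Σx = 91, Σy = 1010, Σx² = 1425, Σy² = 170724, Σxy = 15159
nΣxy − ΣxΣy = 90954 − 91910 = -956
nΣx² − (Σx)² = 8550 − 8281 = 269; nΣy² − (Σy)² = 1024344 − 1020100 = 4244
r = -956 / √(269 × 4244) = -956 / 1068.4737 ≈ -0.895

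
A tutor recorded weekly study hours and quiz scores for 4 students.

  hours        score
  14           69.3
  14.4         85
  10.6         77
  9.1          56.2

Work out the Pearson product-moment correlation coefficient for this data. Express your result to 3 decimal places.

n = 4, Σx = 48.1, Σy = 287.5, Σx² = 598.53, Σy² = 21114.93, Σxy = 3521.82
nΣxy − ΣxΣy = 14087.28 − 13828.75 = 258.53
nΣx² − (Σx)² = 2394.12 − 2313.61 = 80.51; nΣy² − (Σy)² = 84459.72 − 82656.25 = 1803.47
r = 258.53 / √(80.51 × 1803.47) = 258.53 / 381.0477 ≈ 0.678

0.678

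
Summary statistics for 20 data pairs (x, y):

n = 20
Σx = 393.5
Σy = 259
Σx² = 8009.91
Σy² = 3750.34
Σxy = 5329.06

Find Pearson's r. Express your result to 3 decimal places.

r = (nΣxy − ΣxΣy) / √[(nΣx² − (Σx)²)(nΣy² − (Σy)²)]
Numerator: 20×5329.06 − 393.5×259 = 4664.7
Denominator: √[(160198.2 − 154842.25)(75006.8 − 67081)] = √[5355.95 × 7925.8] = 6515.3809
r = 4664.7 / 6515.3809 ≈ 0.716

0.716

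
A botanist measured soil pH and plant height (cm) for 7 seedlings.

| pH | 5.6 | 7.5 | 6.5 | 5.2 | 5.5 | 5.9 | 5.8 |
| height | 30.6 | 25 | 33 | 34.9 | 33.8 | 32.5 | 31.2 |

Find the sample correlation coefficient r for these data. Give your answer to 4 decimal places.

n = 7, Σx = 42, Σy = 221, Σx² = 255.6, Σy² = 7040.5, Σxy = 1313.45
nΣxy − ΣxΣy = 9194.15 − 9282 = -87.85
nΣx² − (Σx)² = 1789.2 − 1764 = 25.2; nΣy² − (Σy)² = 49283.5 − 48841 = 442.5
r = -87.85 / √(25.2 × 442.5) = -87.85 / 105.5983 ≈ -0.8319

-0.8319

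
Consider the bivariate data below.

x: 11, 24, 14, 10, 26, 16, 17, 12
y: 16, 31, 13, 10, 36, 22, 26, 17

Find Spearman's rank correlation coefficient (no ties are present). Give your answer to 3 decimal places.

Rank x: 2, 7, 4, 1, 8, 5, 6, 3
Rank y: 3, 7, 2, 1, 8, 5, 6, 4
d = rank(x) − rank(y): -1, 0, 2, 0, 0, 0, 0, -1; Σd² = 6
ρ = 1 − 6Σd² / [n(n²−1)] = 1 − 6×6 / (8×63) = 1 − 36/504 ≈ 0.929

0.929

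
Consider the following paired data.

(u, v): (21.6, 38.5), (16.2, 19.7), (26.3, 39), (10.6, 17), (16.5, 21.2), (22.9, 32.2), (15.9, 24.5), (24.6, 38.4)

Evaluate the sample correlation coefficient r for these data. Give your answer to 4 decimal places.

0.9339

n = 8, Σu = 154.6, Σv = 230.5, Σu² = 3187.68, Σv² = 7241.43, Σuv = 4778.01
nΣuv − ΣuΣv = 38224.08 − 35635.3 = 2588.78
nΣu² − (Σu)² = 25501.44 − 23901.16 = 1600.28; nΣv² − (Σv)² = 57931.44 − 53130.25 = 4801.19
r = 2588.78 / √(1600.28 × 4801.19) = 2588.78 / 2771.8673 ≈ 0.9339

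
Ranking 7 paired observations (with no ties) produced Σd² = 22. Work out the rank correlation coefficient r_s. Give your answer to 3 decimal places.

ρ = 1 − 6Σd² / [n(n²−1)] = 1 − 6×22 / (7×48)
  = 1 − 132/336 = 1 − 0.3929 ≈ 0.607

0.607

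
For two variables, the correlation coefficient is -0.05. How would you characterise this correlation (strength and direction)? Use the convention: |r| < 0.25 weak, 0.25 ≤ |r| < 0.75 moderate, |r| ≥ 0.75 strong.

weak negative

r = -0.05 < 0 so the relationship is negative.
|r| = 0.05, which falls in the weak range.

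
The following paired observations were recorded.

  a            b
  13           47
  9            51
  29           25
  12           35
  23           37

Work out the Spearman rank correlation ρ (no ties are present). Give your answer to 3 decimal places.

-0.700

Rank a: 3, 1, 5, 2, 4
Rank b: 4, 5, 1, 2, 3
d = rank(a) − rank(b): -1, -4, 4, 0, 1; Σd² = 34
ρ = 1 − 6Σd² / [n(n²−1)] = 1 − 6×34 / (5×24) = 1 − 204/120 ≈ -0.700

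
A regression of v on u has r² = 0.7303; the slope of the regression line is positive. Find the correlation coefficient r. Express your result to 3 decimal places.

|r| = √0.7303 = 0.855
The association is positive, so r = 0.855.

0.855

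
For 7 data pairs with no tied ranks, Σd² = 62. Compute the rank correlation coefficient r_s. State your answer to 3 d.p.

ρ = 1 − 6Σd² / [n(n²−1)] = 1 − 6×62 / (7×48)
  = 1 − 372/336 = 1 − 1.1071 ≈ -0.107

-0.107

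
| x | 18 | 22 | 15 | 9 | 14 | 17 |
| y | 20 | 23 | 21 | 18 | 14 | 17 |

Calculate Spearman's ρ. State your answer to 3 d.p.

0.600

Rank x: 5, 6, 3, 1, 2, 4
Rank y: 4, 6, 5, 3, 1, 2
d = rank(x) − rank(y): 1, 0, -2, -2, 1, 2; Σd² = 14
ρ = 1 − 6Σd² / [n(n²−1)] = 1 − 6×14 / (6×35) = 1 − 84/210 ≈ 0.600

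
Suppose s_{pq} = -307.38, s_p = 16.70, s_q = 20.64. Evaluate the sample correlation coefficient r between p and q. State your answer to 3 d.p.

-0.892

r = Cov(p,q) / (s_p · s_q) = -307.38 / (16.70 × 20.64)
  = -307.38 / 344.6880 ≈ -0.892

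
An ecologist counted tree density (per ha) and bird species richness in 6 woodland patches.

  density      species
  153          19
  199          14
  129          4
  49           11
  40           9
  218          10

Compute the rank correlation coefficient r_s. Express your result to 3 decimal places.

0.371

Rank density: 4, 5, 3, 2, 1, 6
Rank species: 6, 5, 1, 4, 2, 3
d = rank(density) − rank(species): -2, 0, 2, -2, -1, 3; Σd² = 22
ρ = 1 − 6Σd² / [n(n²−1)] = 1 − 6×22 / (6×35) = 1 − 132/210 ≈ 0.371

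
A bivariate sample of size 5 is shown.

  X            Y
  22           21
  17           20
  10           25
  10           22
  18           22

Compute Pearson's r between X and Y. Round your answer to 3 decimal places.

n = 5, ΣX = 77, ΣY = 110, ΣX² = 1297, ΣY² = 2434, ΣXY = 1668
nΣXY − ΣXΣY = 8340 − 8470 = -130
nΣX² − (ΣX)² = 6485 − 5929 = 556; nΣY² − (ΣY)² = 12170 − 12100 = 70
r = -130 / √(556 × 70) = -130 / 197.2815 ≈ -0.659

-0.659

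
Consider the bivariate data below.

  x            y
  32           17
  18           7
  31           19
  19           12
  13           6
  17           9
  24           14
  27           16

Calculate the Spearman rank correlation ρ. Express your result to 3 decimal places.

0.952

Rank x: 8, 3, 7, 4, 1, 2, 5, 6
Rank y: 7, 2, 8, 4, 1, 3, 5, 6
d = rank(x) − rank(y): 1, 1, -1, 0, 0, -1, 0, 0; Σd² = 4
ρ = 1 − 6Σd² / [n(n²−1)] = 1 − 6×4 / (8×63) = 1 − 24/504 ≈ 0.952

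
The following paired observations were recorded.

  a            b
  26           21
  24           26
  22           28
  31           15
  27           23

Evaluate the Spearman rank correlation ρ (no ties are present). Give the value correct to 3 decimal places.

-0.900

Rank a: 3, 2, 1, 5, 4
Rank b: 2, 4, 5, 1, 3
d = rank(a) − rank(b): 1, -2, -4, 4, 1; Σd² = 38
ρ = 1 − 6Σd² / [n(n²−1)] = 1 − 6×38 / (5×24) = 1 − 228/120 ≈ -0.900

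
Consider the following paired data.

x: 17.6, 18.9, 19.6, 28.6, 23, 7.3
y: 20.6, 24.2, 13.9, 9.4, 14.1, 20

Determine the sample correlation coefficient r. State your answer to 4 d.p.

-0.6621

n = 6, Σx = 115, Σy = 102.2, Σx² = 2451.38, Σy² = 1890.38, Σxy = 1831.52
nΣxy − ΣxΣy = 10989.12 − 11753 = -763.88
nΣx² − (Σx)² = 14708.28 − 13225 = 1483.28; nΣy² − (Σy)² = 11342.28 − 10444.84 = 897.44
r = -763.88 / √(1483.28 × 897.44) = -763.88 / 1153.7568 ≈ -0.6621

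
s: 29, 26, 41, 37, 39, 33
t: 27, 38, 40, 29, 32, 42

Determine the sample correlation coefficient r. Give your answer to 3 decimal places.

n = 6, Σs = 205, Σt = 208, Σs² = 7177, Σt² = 7402, Σst = 7118
nΣst − ΣsΣt = 42708 − 42640 = 68
nΣs² − (Σs)² = 43062 − 42025 = 1037; nΣt² − (Σt)² = 44412 − 43264 = 1148
r = 68 / √(1037 × 1148) = 68 / 1091.0894 ≈ 0.062

0.062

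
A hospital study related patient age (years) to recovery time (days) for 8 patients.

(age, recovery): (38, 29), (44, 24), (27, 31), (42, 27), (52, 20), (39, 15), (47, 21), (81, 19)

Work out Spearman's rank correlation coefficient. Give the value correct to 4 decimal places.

Rank age: 2, 5, 1, 4, 7, 3, 6, 8
Rank recovery: 7, 5, 8, 6, 3, 1, 4, 2
d = rank(age) − rank(recovery): -5, 0, -7, -2, 4, 2, 2, 6; Σd² = 138
ρ = 1 − 6Σd² / [n(n²−1)] = 1 − 6×138 / (8×63) = 1 − 828/504 ≈ -0.6429

-0.6429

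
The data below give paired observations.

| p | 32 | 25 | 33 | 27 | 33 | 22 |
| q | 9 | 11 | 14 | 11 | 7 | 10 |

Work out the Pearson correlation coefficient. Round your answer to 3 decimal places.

n = 6, Σp = 172, Σq = 62, Σp² = 5040, Σq² = 668, Σpq = 1773
nΣpq − ΣpΣq = 10638 − 10664 = -26
nΣp² − (Σp)² = 30240 − 29584 = 656; nΣq² − (Σq)² = 4008 − 3844 = 164
r = -26 / √(656 × 164) = -26 / 328.0000 ≈ -0.079

-0.079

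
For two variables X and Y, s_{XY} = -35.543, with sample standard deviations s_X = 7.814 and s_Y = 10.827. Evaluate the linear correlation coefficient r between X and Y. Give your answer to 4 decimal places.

r = Cov(X,Y) / (s_X · s_Y) = -35.543 / (7.814 × 10.827)
  = -35.543 / 84.6022 ≈ -0.4201

-0.4201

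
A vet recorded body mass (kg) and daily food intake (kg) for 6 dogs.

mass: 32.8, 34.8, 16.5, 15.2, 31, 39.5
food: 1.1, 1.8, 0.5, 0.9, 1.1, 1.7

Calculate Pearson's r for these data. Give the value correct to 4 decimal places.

n = 6, Σx = 169.8, Σy = 7.1, Σx² = 5311.42, Σy² = 9.61, Σxy = 221.9
nΣxy − ΣxΣy = 1331.4 − 1205.58 = 125.82
nΣx² − (Σx)² = 31868.52 − 28832.04 = 3036.48; nΣy² − (Σy)² = 57.66 − 50.41 = 7.25
r = 125.82 / √(3036.48 × 7.25) = 125.82 / 148.3728 ≈ 0.8480

0.8480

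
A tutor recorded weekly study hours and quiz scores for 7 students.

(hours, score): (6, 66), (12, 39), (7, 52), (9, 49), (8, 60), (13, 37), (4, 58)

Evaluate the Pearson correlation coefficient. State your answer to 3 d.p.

-0.871

n = 7, Σx = 59, Σy = 361, Σx² = 559, Σy² = 19315, Σxy = 2862
nΣxy − ΣxΣy = 20034 − 21299 = -1265
nΣx² − (Σx)² = 3913 − 3481 = 432; nΣy² − (Σy)² = 135205 − 130321 = 4884
r = -1265 / √(432 × 4884) = -1265 / 1452.5454 ≈ -0.871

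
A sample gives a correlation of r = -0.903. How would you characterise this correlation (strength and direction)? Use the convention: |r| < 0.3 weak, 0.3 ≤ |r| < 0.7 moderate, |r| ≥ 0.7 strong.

strong negative

r = -0.903 < 0 so the relationship is negative.
|r| = 0.903, which falls in the strong range.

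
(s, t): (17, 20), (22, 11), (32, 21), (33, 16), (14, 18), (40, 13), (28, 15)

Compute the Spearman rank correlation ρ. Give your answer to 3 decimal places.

Rank s: 2, 3, 5, 6, 1, 7, 4
Rank t: 6, 1, 7, 4, 5, 2, 3
d = rank(s) − rank(t): -4, 2, -2, 2, -4, 5, 1; Σd² = 70
ρ = 1 − 6Σd² / [n(n²−1)] = 1 − 6×70 / (7×48) = 1 − 420/336 ≈ -0.250

-0.250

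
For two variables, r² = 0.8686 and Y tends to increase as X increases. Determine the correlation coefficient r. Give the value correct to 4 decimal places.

0.9320

|r| = √0.8686 = 0.9320
The association is positive, so r = 0.9320.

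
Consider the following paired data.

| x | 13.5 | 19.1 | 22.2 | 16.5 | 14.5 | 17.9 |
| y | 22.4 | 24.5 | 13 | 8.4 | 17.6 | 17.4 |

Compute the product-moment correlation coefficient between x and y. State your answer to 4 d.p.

-0.2246

n = 6, Σx = 103.7, Σy = 103.3, Σx² = 1842.81, Σy² = 1954.09, Σxy = 1764.21
nΣxy − ΣxΣy = 10585.26 − 10712.21 = -126.95
nΣx² − (Σx)² = 11056.86 − 10753.69 = 303.17; nΣy² − (Σy)² = 11724.54 − 10670.89 = 1053.65
r = -126.95 / √(303.17 × 1053.65) = -126.95 / 565.1859 ≈ -0.2246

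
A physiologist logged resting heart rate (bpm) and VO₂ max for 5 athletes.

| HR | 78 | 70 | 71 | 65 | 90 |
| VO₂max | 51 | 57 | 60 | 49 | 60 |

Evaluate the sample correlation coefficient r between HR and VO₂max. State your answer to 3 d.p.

n = 5, Σx = 374, Σy = 277, Σx² = 28350, Σy² = 15451, Σxy = 20813
nΣxy − ΣxΣy = 104065 − 103598 = 467
nΣx² − (Σx)² = 141750 − 139876 = 1874; nΣy² − (Σy)² = 77255 − 76729 = 526
r = 467 / √(1874 × 526) = 467 / 992.8363 ≈ 0.470

0.470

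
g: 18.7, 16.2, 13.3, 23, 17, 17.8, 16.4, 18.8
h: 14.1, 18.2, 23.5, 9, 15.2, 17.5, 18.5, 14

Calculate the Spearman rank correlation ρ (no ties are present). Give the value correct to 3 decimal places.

-0.952

Rank g: 6, 2, 1, 8, 4, 5, 3, 7
Rank h: 3, 6, 8, 1, 4, 5, 7, 2
d = rank(g) − rank(h): 3, -4, -7, 7, 0, 0, -4, 5; Σd² = 164
ρ = 1 − 6Σd² / [n(n²−1)] = 1 − 6×164 / (8×63) = 1 − 984/504 ≈ -0.952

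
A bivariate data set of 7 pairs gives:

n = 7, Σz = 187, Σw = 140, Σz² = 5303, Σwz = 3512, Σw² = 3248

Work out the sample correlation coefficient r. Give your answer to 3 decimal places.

r = (nΣwz − ΣwΣz) / √[(nΣw² − (Σw)²)(nΣz² − (Σz)²)]
Numerator: 7×3512 − 140×187 = -1596
Denominator: √[(22736 − 19600)(37121 − 34969)] = √[3136 × 2152] = 2597.8206
r = -1596 / 2597.8206 ≈ -0.614

-0.614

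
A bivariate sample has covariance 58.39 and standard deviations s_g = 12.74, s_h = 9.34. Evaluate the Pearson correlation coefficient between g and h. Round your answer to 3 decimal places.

0.491

r = Cov(g,h) / (s_g · s_h) = 58.39 / (12.74 × 9.34)
  = 58.39 / 118.9916 ≈ 0.491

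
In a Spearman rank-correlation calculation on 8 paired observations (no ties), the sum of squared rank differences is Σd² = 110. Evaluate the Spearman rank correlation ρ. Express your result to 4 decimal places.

ρ = 1 − 6Σd² / [n(n²−1)] = 1 − 6×110 / (8×63)
  = 1 − 660/504 = 1 − 1.30952 ≈ -0.3095

-0.3095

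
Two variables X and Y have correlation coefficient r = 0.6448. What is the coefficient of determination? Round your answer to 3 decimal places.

r² = (0.6448)² = 0.416

0.416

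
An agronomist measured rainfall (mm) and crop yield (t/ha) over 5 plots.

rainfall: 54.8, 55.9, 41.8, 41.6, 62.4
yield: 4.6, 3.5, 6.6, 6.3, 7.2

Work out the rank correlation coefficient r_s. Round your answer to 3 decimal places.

0.100

Rank rainfall: 3, 4, 2, 1, 5
Rank yield: 2, 1, 4, 3, 5
d = rank(rainfall) − rank(yield): 1, 3, -2, -2, 0; Σd² = 18
ρ = 1 − 6Σd² / [n(n²−1)] = 1 − 6×18 / (5×24) = 1 − 108/120 ≈ 0.100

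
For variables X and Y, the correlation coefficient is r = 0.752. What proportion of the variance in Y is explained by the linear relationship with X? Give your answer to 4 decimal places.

0.5655

r² = (0.752)² = 0.5655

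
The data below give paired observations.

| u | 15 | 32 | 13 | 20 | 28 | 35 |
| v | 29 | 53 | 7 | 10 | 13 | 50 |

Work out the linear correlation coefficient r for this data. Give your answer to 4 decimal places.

n = 6, Σu = 143, Σv = 162, Σu² = 3827, Σv² = 6468, Σuv = 4536
nΣuv − ΣuΣv = 27216 − 23166 = 4050
nΣu² − (Σu)² = 22962 − 20449 = 2513; nΣv² − (Σv)² = 38808 − 26244 = 12564
r = 4050 / √(2513 × 12564) = 4050 / 5619.0152 ≈ 0.7208

0.7208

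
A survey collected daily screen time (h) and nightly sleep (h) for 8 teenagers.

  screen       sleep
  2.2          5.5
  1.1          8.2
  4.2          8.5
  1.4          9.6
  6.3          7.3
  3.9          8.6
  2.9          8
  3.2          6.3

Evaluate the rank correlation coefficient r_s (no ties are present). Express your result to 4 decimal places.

-0.0952

Rank screen: 3, 1, 7, 2, 8, 6, 4, 5
Rank sleep: 1, 5, 6, 8, 3, 7, 4, 2
d = rank(screen) − rank(sleep): 2, -4, 1, -6, 5, -1, 0, 3; Σd² = 92
ρ = 1 − 6Σd² / [n(n²−1)] = 1 − 6×92 / (8×63) = 1 − 552/504 ≈ -0.0952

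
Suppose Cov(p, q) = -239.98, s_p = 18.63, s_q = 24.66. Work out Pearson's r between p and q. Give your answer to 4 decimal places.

-0.5224

r = Cov(p,q) / (s_p · s_q) = -239.98 / (18.63 × 24.66)
  = -239.98 / 459.4158 ≈ -0.5224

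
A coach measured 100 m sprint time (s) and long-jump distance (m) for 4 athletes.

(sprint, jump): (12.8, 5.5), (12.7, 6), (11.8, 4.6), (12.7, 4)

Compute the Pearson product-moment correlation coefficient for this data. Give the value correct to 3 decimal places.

0.341

n = 4, Σx = 50, Σy = 20.1, Σx² = 625.66, Σy² = 103.41, Σxy = 251.68
nΣxy − ΣxΣy = 1006.72 − 1005 = 1.72
nΣx² − (Σx)² = 2502.64 − 2500 = 2.64; nΣy² − (Σy)² = 413.64 − 404.01 = 9.63
r = 1.72 / √(2.64 × 9.63) = 1.72 / 5.0421 ≈ 0.341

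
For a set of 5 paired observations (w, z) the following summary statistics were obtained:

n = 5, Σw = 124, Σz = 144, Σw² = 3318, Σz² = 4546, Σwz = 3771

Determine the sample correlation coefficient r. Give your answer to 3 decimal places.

0.642

r = (nΣwz − ΣwΣz) / √[(nΣw² − (Σw)²)(nΣz² − (Σz)²)]
Numerator: 5×3771 − 124×144 = 999
Denominator: √[(16590 − 15376)(22730 − 20736)] = √[1214 × 1994] = 1555.8650
r = 999 / 1555.8650 ≈ 0.642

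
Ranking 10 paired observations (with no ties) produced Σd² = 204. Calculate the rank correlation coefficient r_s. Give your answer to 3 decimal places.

ρ = 1 − 6Σd² / [n(n²−1)] = 1 − 6×204 / (10×99)
  = 1 − 1224/990 = 1 − 1.2364 ≈ -0.236

-0.236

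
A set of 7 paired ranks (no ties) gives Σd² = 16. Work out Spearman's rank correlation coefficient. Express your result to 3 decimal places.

ρ = 1 − 6Σd² / [n(n²−1)] = 1 − 6×16 / (7×48)
  = 1 − 96/336 = 1 − 0.2857 ≈ 0.714

0.714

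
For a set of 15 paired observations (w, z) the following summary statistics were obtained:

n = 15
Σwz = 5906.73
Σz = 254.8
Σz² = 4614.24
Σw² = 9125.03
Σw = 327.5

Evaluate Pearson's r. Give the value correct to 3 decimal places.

0.457

r = (nΣwz − ΣwΣz) / √[(nΣw² − (Σw)²)(nΣz² − (Σz)²)]
Numerator: 15×5906.73 − 327.5×254.8 = 5153.95
Denominator: √[(136875.45 − 107256.25)(69213.6 − 64923.04)] = √[29619.2 × 4290.56] = 11273.1076
r = 5153.95 / 11273.1076 ≈ 0.457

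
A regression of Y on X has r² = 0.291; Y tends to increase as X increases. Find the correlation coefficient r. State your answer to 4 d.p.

|r| = √0.291 = 0.5394
The association is positive, so r = 0.5394.

0.5394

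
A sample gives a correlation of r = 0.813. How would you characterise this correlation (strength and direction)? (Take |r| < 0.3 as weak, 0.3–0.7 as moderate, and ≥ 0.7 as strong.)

strong positive

r = 0.813 > 0 so the relationship is positive.
|r| = 0.813, which falls in the strong range.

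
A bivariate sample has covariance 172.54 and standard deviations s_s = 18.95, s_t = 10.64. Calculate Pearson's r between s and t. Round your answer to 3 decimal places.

0.856

r = Cov(s,t) / (s_s · s_t) = 172.54 / (18.95 × 10.64)
  = 172.54 / 201.6280 ≈ 0.856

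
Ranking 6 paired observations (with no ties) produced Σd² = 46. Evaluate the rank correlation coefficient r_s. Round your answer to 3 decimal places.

ρ = 1 − 6Σd² / [n(n²−1)] = 1 − 6×46 / (6×35)
  = 1 − 276/210 = 1 − 1.3143 ≈ -0.314

-0.314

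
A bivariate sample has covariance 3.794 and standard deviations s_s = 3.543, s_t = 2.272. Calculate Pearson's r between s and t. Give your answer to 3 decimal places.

0.471

r = Cov(s,t) / (s_s · s_t) = 3.794 / (3.543 × 2.272)
  = 3.794 / 8.0497 ≈ 0.471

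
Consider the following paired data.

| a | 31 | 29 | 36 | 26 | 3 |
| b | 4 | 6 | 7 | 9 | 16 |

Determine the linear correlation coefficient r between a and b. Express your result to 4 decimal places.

n = 5, Σa = 125, Σb = 42, Σa² = 3783, Σb² = 438, Σab = 832
nΣab − ΣaΣb = 4160 − 5250 = -1090
nΣa² − (Σa)² = 18915 − 15625 = 3290; nΣb² − (Σb)² = 2190 − 1764 = 426
r = -1090 / √(3290 × 426) = -1090 / 1183.8665 ≈ -0.9207

-0.9207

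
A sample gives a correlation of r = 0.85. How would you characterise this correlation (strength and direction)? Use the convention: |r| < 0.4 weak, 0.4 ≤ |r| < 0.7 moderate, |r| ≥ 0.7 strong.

strong positive

r = 0.85 > 0 so the relationship is positive.
|r| = 0.85, which falls in the strong range.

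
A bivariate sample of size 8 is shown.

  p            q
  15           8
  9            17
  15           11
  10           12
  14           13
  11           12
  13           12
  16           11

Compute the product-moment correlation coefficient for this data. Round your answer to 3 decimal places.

n = 8, Σp = 103, Σq = 96, Σp² = 1373, Σq² = 1196, Σpq = 1204
nΣpq − ΣpΣq = 9632 − 9888 = -256
nΣp² − (Σp)² = 10984 − 10609 = 375; nΣq² − (Σq)² = 9568 − 9216 = 352
r = -256 / √(375 × 352) = -256 / 363.3180 ≈ -0.705

-0.705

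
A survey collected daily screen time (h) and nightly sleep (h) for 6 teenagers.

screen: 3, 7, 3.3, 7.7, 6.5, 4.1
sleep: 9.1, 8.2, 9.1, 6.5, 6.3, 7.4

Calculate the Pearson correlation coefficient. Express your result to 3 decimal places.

n = 6, Σx = 31.6, Σy = 46.6, Σx² = 187.24, Σy² = 369.56, Σxy = 236.07
nΣxy − ΣxΣy = 1416.42 − 1472.56 = -56.14
nΣx² − (Σx)² = 1123.44 − 998.56 = 124.88; nΣy² − (Σy)² = 2217.36 − 2171.56 = 45.8
r = -56.14 / √(124.88 × 45.8) = -56.14 / 75.6274 ≈ -0.742

-0.742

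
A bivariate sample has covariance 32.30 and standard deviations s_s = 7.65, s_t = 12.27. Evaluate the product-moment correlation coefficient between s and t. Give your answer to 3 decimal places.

0.344

r = Cov(s,t) / (s_s · s_t) = 32.30 / (7.65 × 12.27)
  = 32.30 / 93.8655 ≈ 0.344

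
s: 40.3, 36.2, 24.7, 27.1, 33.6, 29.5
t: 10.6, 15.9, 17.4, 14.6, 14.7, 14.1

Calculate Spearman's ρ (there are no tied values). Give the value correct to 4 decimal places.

Rank s: 6, 5, 1, 2, 4, 3
Rank t: 1, 5, 6, 3, 4, 2
d = rank(s) − rank(t): 5, 0, -5, -1, 0, 1; Σd² = 52
ρ = 1 − 6Σd² / [n(n²−1)] = 1 − 6×52 / (6×35) = 1 − 312/210 ≈ -0.4857

-0.4857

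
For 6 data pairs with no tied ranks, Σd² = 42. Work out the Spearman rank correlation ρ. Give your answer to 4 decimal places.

ρ = 1 − 6Σd² / [n(n²−1)] = 1 − 6×42 / (6×35)
  = 1 − 252/210 = 1 − 1.20000 ≈ -0.2000

-0.2000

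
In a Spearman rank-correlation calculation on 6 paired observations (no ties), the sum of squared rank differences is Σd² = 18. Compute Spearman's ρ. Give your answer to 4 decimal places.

ρ = 1 − 6Σd² / [n(n²−1)] = 1 − 6×18 / (6×35)
  = 1 − 108/210 = 1 − 0.51429 ≈ 0.4857

0.4857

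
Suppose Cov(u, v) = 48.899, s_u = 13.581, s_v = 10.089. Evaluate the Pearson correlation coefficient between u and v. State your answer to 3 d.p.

0.357

r = Cov(u,v) / (s_u · s_v) = 48.899 / (13.581 × 10.089)
  = 48.899 / 137.0187 ≈ 0.357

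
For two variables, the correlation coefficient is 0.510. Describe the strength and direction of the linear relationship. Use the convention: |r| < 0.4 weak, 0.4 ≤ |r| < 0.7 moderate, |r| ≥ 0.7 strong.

r = 0.510 > 0 so the relationship is positive.
|r| = 0.510, which falls in the moderate range.

moderate positive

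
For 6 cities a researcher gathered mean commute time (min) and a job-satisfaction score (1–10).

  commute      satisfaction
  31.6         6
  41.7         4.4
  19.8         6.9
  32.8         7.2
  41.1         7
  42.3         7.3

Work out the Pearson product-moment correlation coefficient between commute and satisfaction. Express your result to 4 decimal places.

n = 6, Σx = 209.3, Σy = 38.8, Σx² = 7683.83, Σy² = 257.1, Σxy = 1342.35
nΣxy − ΣxΣy = 8054.1 − 8120.84 = -66.74
nΣx² − (Σx)² = 46102.98 − 43806.49 = 2296.49; nΣy² − (Σy)² = 1542.6 − 1505.44 = 37.16
r = -66.74 / √(2296.49 × 37.16) = -66.74 / 292.1259 ≈ -0.2285

-0.2285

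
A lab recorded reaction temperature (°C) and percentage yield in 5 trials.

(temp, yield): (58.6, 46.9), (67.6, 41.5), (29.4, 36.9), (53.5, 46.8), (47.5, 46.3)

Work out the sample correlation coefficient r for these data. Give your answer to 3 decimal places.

n = 5, Σx = 256.6, Σy = 218.4, Σx² = 13986.58, Σy² = 9617.4, Σxy = 11341.65
nΣxy − ΣxΣy = 56708.25 − 56041.44 = 666.81
nΣx² − (Σx)² = 69932.9 − 65843.56 = 4089.34; nΣy² − (Σy)² = 48087 − 47698.56 = 388.44
r = 666.81 / √(4089.34 × 388.44) = 666.81 / 1260.3425 ≈ 0.529

0.529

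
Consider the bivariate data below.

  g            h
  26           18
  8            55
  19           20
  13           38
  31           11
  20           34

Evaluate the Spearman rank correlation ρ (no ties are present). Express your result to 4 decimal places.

-0.9429

Rank g: 5, 1, 3, 2, 6, 4
Rank h: 2, 6, 3, 5, 1, 4
d = rank(g) − rank(h): 3, -5, 0, -3, 5, 0; Σd² = 68
ρ = 1 − 6Σd² / [n(n²−1)] = 1 − 6×68 / (6×35) = 1 − 408/210 ≈ -0.9429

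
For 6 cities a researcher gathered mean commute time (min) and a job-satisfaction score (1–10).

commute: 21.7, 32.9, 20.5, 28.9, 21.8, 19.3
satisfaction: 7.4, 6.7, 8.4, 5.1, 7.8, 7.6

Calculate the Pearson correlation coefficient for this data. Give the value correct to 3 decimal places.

n = 6, Σx = 145.1, Σy = 43, Σx² = 3656.49, Σy² = 314.82, Σxy = 1017.32
nΣxy − ΣxΣy = 6103.92 − 6239.3 = -135.38
nΣx² − (Σx)² = 21938.94 − 21054.01 = 884.93; nΣy² − (Σy)² = 1888.92 − 1849 = 39.92
r = -135.38 / √(884.93 × 39.92) = -135.38 / 187.9532 ≈ -0.720

-0.720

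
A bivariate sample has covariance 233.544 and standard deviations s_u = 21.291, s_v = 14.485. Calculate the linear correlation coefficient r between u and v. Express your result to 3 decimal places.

r = Cov(u,v) / (s_u · s_v) = 233.544 / (21.291 × 14.485)
  = 233.544 / 308.4001 ≈ 0.757

0.757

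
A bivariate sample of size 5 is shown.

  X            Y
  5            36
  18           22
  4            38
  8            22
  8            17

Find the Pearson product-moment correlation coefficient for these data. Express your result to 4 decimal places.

-0.5810

n = 5, ΣX = 43, ΣY = 135, ΣX² = 493, ΣY² = 3997, ΣXY = 1040
nΣXY − ΣXΣY = 5200 − 5805 = -605
nΣX² − (ΣX)² = 2465 − 1849 = 616; nΣY² − (ΣY)² = 19985 − 18225 = 1760
r = -605 / √(616 × 1760) = -605 / 1041.2300 ≈ -0.5810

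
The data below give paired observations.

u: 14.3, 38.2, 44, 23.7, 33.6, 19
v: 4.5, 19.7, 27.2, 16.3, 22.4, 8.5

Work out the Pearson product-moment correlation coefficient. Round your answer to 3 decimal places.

0.953

n = 6, Σu = 172.8, Σv = 98.6, Σu² = 5651.38, Σv² = 1987.88, Σuv = 3314.14
nΣuv − ΣuΣv = 19884.84 − 17038.08 = 2846.76
nΣu² − (Σu)² = 33908.28 − 29859.84 = 4048.44; nΣv² − (Σv)² = 11927.28 − 9721.96 = 2205.32
r = 2846.76 / √(4048.44 × 2205.32) = 2846.76 / 2987.9936 ≈ 0.953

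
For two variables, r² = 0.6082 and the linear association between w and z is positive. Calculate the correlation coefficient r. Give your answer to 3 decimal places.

|r| = √0.6082 = 0.780
The association is positive, so r = 0.780.

0.780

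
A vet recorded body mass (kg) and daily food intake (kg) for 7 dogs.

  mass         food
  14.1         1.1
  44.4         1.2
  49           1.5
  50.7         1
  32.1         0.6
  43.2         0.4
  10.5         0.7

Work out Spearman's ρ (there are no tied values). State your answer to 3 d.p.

0.393

Rank mass: 2, 5, 6, 7, 3, 4, 1
Rank food: 5, 6, 7, 4, 2, 1, 3
d = rank(mass) − rank(food): -3, -1, -1, 3, 1, 3, -2; Σd² = 34
ρ = 1 − 6Σd² / [n(n²−1)] = 1 − 6×34 / (7×48) = 1 − 204/336 ≈ 0.393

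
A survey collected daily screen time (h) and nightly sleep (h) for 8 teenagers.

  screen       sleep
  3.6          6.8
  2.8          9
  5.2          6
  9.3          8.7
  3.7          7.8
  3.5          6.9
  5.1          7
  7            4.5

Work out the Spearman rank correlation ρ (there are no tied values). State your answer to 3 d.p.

-0.310

Rank screen: 3, 1, 6, 8, 4, 2, 5, 7
Rank sleep: 3, 8, 2, 7, 6, 4, 5, 1
d = rank(screen) − rank(sleep): 0, -7, 4, 1, -2, -2, 0, 6; Σd² = 110
ρ = 1 − 6Σd² / [n(n²−1)] = 1 − 6×110 / (8×63) = 1 − 660/504 ≈ -0.310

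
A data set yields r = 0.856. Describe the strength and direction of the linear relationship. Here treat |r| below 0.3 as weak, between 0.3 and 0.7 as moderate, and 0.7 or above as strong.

strong positive

r = 0.856 > 0 so the relationship is positive.
|r| = 0.856, which falls in the strong range.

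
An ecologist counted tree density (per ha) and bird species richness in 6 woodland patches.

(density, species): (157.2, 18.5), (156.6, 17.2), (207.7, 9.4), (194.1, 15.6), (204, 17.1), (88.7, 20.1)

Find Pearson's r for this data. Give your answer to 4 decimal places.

-0.7186

n = 6, Σx = 1008.3, Σy = 97.9, Σx² = 179533.19, Σy² = 1666.23, Σxy = 15853.33
nΣxy − ΣxΣy = 95119.98 − 98712.57 = -3592.59
nΣx² − (Σx)² = 1077199.14 − 1016668.89 = 60530.25; nΣy² − (Σy)² = 9997.38 − 9584.41 = 412.97
r = -3592.59 / √(60530.25 × 412.97) = -3592.59 / 4999.7177 ≈ -0.7186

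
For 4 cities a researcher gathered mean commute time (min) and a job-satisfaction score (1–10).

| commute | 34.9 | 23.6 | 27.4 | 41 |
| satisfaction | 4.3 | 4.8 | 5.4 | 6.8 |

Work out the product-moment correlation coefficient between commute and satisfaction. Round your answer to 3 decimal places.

0.570

n = 4, Σx = 126.9, Σy = 21.3, Σx² = 4206.73, Σy² = 116.93, Σxy = 690.11
nΣxy − ΣxΣy = 2760.44 − 2702.97 = 57.47
nΣx² − (Σx)² = 16826.92 − 16103.61 = 723.31; nΣy² − (Σy)² = 467.72 − 453.69 = 14.03
r = 57.47 / √(723.31 × 14.03) = 57.47 / 100.7375 ≈ 0.570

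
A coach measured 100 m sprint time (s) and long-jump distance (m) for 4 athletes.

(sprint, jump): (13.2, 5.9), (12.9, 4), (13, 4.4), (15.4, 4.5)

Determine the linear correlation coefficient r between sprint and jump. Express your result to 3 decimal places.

-0.057

n = 4, Σx = 54.5, Σy = 18.8, Σx² = 746.81, Σy² = 90.42, Σxy = 255.98
nΣxy − ΣxΣy = 1023.92 − 1024.6 = -0.68
nΣx² − (Σx)² = 2987.24 − 2970.25 = 16.99; nΣy² − (Σy)² = 361.68 − 353.44 = 8.24
r = -0.68 / √(16.99 × 8.24) = -0.68 / 11.8321 ≈ -0.057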